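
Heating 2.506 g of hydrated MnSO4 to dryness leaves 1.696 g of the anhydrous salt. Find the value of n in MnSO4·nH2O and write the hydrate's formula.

MnSO4·4H2O

Mass of water lost = 2.506 − 1.696 = 0.81 g → 0.81 / 18.02 = 0.04495 mol H2O
Molar mass of MnSO4 = 151.01 g/mol → mol MnSO4 = 1.696 / 151.01 = 0.01123
n = 0.04495 / 0.01123 = 4.00 ≈ 4 → MnSO4·4H2O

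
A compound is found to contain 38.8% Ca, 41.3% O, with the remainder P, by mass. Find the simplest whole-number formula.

Ca3O8P2

Assume 100 g: 38.8 g Ca, 41.3 g O, 19.9 g P.
Ca: 38.8 g ÷ 40.08 g/mol = 0.9681 mol
O: 41.3 g ÷ 16.00 g/mol = 2.581 mol
P: 19.9 g ÷ 30.97 g/mol = 0.6426 mol
Ratios (÷ 0.6426): Ca 1.507, O 4.017, P 1.000
Scaling by 2: Ca 3.01, O 8.03, P 2.00 → Ca3O8P2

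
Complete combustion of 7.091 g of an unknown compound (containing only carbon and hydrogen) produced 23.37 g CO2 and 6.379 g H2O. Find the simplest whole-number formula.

C3H4

mol C = 23.37 / 44.01 = 0.5310; mass C = 0.5310 × 12.01 = 6.377 g
mol H = 2 × (6.379 / 18.02) = 0.7080; mass H = 0.7080 × 1.008 = 0.7137 g
Divide by the smallest (0.531 mol C): C 1.000, H 1.333
Scaling by 3: C 3.00, H 4.00 → C3H4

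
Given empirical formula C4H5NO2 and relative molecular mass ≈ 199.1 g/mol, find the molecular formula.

Empirical-formula mass = 99.09 g/mol
n = 199.1 / 99.09 = 2.01 ≈ 2
Molecular formula = (C4H5NO2)2 = C8H10N2O4

C8H10N2O4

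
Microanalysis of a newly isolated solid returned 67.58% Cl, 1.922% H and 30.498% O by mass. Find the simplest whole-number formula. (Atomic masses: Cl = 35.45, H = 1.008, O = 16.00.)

ClHO

Assume 100 g: 67.58 g Cl, 1.922 g H, 30.498 g O.
n(Cl) = 67.58/35.45 = 1.906, n(H) = 1.922/1.008 = 1.907, n(O) = 30.498/16.00 = 1.906
Divide by the smallest (1.906 mol O): Cl 1.000, H 1.000, O 1.000
Ratio ≈ 1:1:1, so the empirical formula is ClHO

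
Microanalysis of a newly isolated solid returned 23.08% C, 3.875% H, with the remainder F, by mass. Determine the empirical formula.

Assume 100 g: 23.08 g C, 3.875 g H, 73.045 g F.
C: 23.08 g ÷ 12.01 g/mol = 1.922 mol
H: 3.875 g ÷ 1.008 g/mol = 3.844 mol
F: 73.045 g ÷ 19.00 g/mol = 3.844 mol
Ratios (÷ 1.922): C 1.000, H 2.000, F 2.001
≈ 1:2:2 → CH2F2

CH2F2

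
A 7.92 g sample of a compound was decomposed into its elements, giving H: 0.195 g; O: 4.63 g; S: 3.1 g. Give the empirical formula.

H2O3S

n(H) = 0.195/1.008 = 0.1935, n(O) = 4.63/16.00 = 0.2894, n(S) = 3.1/32.07 = 0.09666
Divide by the smallest (0.09666 mol S): H 2.001, O 2.994, S 1.000
→ H2O3S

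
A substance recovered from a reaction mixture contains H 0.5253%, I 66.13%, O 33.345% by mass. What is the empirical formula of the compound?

Assume 100 g: 0.5253 g H, 66.13 g I, 33.345 g O.
H: 0.5253 g ÷ 1.008 g/mol = 0.5211 mol
I: 66.13 g ÷ 126.90 g/mol = 0.5211 mol
O: 33.345 g ÷ 16.00 g/mol = 2.084 mol
Divide by the smallest (0.5211 mol I): H 1.000, I 1.000, O 3.999
→ HIO4

HIO4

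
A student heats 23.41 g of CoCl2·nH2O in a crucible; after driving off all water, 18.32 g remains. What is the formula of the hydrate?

Mass of water lost = 23.41 − 18.32 = 5.09 g → 5.09 / 18.02 = 0.2825 mol H2O
Molar mass of CoCl2 = 129.83 g/mol → mol CoCl2 = 18.32 / 129.83 = 0.1411
n = 0.2825 / 0.1411 = 2.00 ≈ 2 → CoCl2·2H2O

CoCl2·2H2O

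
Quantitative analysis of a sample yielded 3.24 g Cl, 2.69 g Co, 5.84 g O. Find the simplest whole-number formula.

Cl2CoO8

Cl: 3.24 g ÷ 35.45 g/mol = 0.0914 mol
Co: 2.69 g ÷ 58.93 g/mol = 0.04565 mol
O: 5.84 g ÷ 16.00 g/mol = 0.365 mol
Ratios (÷ 0.04565): Cl 2.002, Co 1.000, O 7.996
≈ 2:1:8 → Cl2CoO8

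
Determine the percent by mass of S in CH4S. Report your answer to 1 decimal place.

66.7%

Molar mass = 1(12.01) + 4(1.008) + 1(32.07) = 48.112 g/mol
Mass of S per mole = 1 × 32.07 = 32.070 g
% S = 32.070 / 48.112 × 100 = 66.7%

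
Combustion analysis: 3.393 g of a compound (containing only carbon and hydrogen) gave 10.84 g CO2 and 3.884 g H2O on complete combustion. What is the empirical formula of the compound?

C4H7

mol C = 10.84 / 44.01 = 0.2463; mass C = 0.2463 × 12.01 = 2.958 g
mol H = 2 × (3.884 / 18.02) = 0.4311; mass H = 0.4311 × 1.008 = 0.4345 g
Divide by the smallest (0.2463 mol C): C 1.000, H 1.750
Multiply by 4: C 4.00, H 7.00 → C4H7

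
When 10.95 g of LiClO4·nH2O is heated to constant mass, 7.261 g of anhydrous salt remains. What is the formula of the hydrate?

Mass of water lost = 10.95 − 7.261 = 3.689 g → 3.689 / 18.02 = 0.2047 mol H2O
Molar mass of LiClO4 = 106.39 g/mol → mol LiClO4 = 7.261 / 106.39 = 0.06825
n = 0.2047 / 0.06825 = 3.00 ≈ 3 → LiClO4·3H2O

LiClO4·3H2O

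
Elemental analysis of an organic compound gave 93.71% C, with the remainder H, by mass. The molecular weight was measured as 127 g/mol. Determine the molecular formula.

Assume 100 g: 93.71 g C, 6.29 g H.
n(C) = 93.71/12.01 = 7.803, n(H) = 6.29/1.008 = 6.24
Smallest is H at 6.24 mol; normalising gives C 1.250, H 1.000
×4: C 5.00, H 4.00 → C5H4
Empirical-formula mass = 64.08 g/mol
n = 127 / 64.08 = 1.98 ≈ 2
Molecular formula = (C5H4)×2 = C10H8

C10H8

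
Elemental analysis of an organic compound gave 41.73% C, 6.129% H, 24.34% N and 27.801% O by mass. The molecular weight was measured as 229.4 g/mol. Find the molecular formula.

C8H14N4O4

Assume 100 g: 41.73 g C, 6.129 g H, 24.34 g N, 27.801 g O.
Moles — C: 41.73 / 12.01 = 3.475 mol; H: 6.129 / 1.008 = 6.08 mol; N: 24.34 / 14.01 = 1.737 mol; O: 27.801 / 16.00 = 1.738 mol
Ratios (÷ 1.737): C 2.000, H 3.500, N 1.000, O 1.000
Scaling by 2: C 4.00, H 7.00, N 2.00, O 2.00 → C4H7N2O2
Empirical-formula mass = 115.12 g/mol
n = 229.4 / 115.12 = 1.99 ≈ 2
Molecular formula = (C4H7N2O2)×2 = C8H14N4O4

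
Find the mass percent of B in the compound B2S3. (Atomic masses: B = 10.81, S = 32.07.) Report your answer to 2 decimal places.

18.35%

Molar mass = 2(10.81) + 3(32.07) = 117.830 g/mol
Mass of B per mole = 2 × 10.81 = 21.620 g
% B = 21.620 / 117.830 × 100 = 18.35%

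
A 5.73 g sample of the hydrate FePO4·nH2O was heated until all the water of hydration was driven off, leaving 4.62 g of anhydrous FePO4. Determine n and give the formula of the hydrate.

Mass of water lost = 5.73 − 4.62 = 1.11 g → 1.11 / 18.02 = 0.0616 mol H2O
Molar mass of FePO4 = 150.82 g/mol → mol FePO4 = 4.62 / 150.82 = 0.03063
n = 0.0616 / 0.03063 = 2.01 ≈ 2 → FePO4·2H2O

FePO4·2H2O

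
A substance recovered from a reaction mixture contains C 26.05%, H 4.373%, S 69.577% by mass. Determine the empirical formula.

Assume 100 g: 26.05 g C, 4.373 g H, 69.577 g S.
Moles — C: 26.05 / 12.01 = 2.169 mol; H: 4.373 / 1.008 = 4.338 mol; S: 69.577 / 32.07 = 2.17 mol
Divide by the smallest (2.169 mol C): C 1.000, H 2.000, S 1.000
→ CH2S

CH2S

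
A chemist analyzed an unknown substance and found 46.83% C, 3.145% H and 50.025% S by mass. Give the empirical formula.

C5H4S2

Assume 100 g: 46.83 g C, 3.145 g H, 50.025 g S.
n(C) = 46.83/12.01 = 3.899, n(H) = 3.145/1.008 = 3.12, n(S) = 50.025/32.07 = 1.56
Divide by the smallest (1.56 mol S): C 2.500, H 2.000, S 1.000
Scaling by 2: C 5.00, H 4.00, S 2.00 → C5H4S2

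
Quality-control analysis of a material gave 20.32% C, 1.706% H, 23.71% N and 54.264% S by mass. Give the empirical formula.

CHNS

Assume 100 g: 20.32 g C, 1.706 g H, 23.71 g N, 54.264 g S.
Moles — C: 20.32 / 12.01 = 1.692 mol; H: 1.706 / 1.008 = 1.692 mol; N: 23.71 / 14.01 = 1.692 mol; S: 54.264 / 32.07 = 1.692 mol
Divide by the smallest (1.692 mol C): C 1.000, H 1.000, N 1.000, S 1.000
→ CHNS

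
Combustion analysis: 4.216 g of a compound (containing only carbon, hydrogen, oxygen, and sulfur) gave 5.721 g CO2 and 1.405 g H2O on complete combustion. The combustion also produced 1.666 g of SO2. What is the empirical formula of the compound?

C5H6O4S

mol C = 5.721 / 44.01 = 0.1300; mass C = 0.1300 × 12.01 = 1.561 g
mol H = 2 × (1.405 / 18.02) = 0.1559; mass H = 0.1559 × 1.008 = 0.1572 g
mol S = 1.666 / 64.07 = 0.02600; mass S = 0.8339 g
mass O = 4.216 − (2.552) = 1.664 g → mol O = 0.1040
Smallest is S at 0.026 mol; normalising gives C 4.999, H 5.997, O 3.999, S 1.000
Ratio ≈ 5:6:4:1, so the empirical formula is C5H6O4S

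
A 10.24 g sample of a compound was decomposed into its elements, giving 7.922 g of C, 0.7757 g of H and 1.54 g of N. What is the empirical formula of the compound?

n(C) = 7.922/12.01 = 0.6596, n(H) = 0.7757/1.008 = 0.7695, n(N) = 1.54/14.01 = 0.1099
Divide by the smallest (0.1099 mol N): C 6.001, H 7.001, N 1.000
→ C6H7N

C6H7N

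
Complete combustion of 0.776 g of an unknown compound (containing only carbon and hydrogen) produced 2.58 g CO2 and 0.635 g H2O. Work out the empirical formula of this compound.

C5H6

mol C = 2.58 / 44.01 = 0.05862; mass C = 0.05862 × 12.01 = 0.7041 g
mol H = 2 × (0.635 / 18.02) = 0.07048; mass H = 0.07048 × 1.008 = 0.07104 g
Ratios (÷ 0.05862): C 1.000, H 1.202
×5: C 5.00, H 6.01 → C5H6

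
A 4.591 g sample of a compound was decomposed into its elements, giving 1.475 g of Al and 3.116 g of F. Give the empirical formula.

Moles — Al: 1.475 / 26.98 = 0.05467 mol; F: 3.116 / 19.00 = 0.164 mol
Smallest is Al at 0.05467 mol; normalising gives Al 1.000, F 3.000
→ AlF3

AlF3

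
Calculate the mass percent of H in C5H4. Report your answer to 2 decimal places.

Molar mass = 5(12.01) + 4(1.008) = 64.082 g/mol
Mass of H per mole = 4 × 1.008 = 4.032 g
% H = 4.032 / 64.082 × 100 = 6.29%

6.29%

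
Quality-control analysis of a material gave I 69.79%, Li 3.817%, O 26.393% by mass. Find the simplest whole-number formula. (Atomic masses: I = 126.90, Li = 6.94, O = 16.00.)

ILiO3

Assume 100 g: 69.79 g I, 3.817 g Li, 26.393 g O.
I: 69.79 g ÷ 126.90 g/mol = 0.55 mol
Li: 3.817 g ÷ 6.94 g/mol = 0.55 mol
O: 26.393 g ÷ 16.00 g/mol = 1.65 mol
Smallest is I at 0.55 mol; normalising gives I 1.000, Li 1.000, O 2.999
→ ILiO3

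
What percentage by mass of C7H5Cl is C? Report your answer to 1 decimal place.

67.5%

Molar mass = 7(12.01) + 5(1.008) + 1(35.45) = 124.560 g/mol
Mass of C per mole = 7 × 12.01 = 84.070 g
% C = 84.070 / 124.560 × 100 = 67.5%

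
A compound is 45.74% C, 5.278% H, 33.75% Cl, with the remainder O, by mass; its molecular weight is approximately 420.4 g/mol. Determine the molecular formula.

C16H22Cl4O4

Assume 100 g: 45.74 g C, 5.278 g H, 33.75 g Cl, 15.232 g O.
C: 45.74 g ÷ 12.01 g/mol = 3.808 mol
H: 5.278 g ÷ 1.008 g/mol = 5.236 mol
Cl: 33.75 g ÷ 35.45 g/mol = 0.952 mol
O: 15.232 g ÷ 16.00 g/mol = 0.952 mol
Ratios (÷ 0.952): C 4.001, H 5.500, Cl 1.000, O 1.000
Scaling by 2: C 8.00, H 11.00, Cl 2.00, O 2.00 → C8H11Cl2O2
Empirical-formula mass = 210.07 g/mol
n = 420.4 / 210.07 = 2.00 ≈ 2
Molecular formula = (C8H11Cl2O2)×2 = C16H22Cl4O4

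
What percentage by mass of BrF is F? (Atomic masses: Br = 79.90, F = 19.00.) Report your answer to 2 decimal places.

Molar mass = 1(79.90) + 1(19.00) = 98.900 g/mol
Mass of F per mole = 1 × 19.00 = 19.000 g
% F = 19.000 / 98.900 × 100 = 19.21%

19.21%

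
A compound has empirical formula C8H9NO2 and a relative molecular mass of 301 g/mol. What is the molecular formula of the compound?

C16H18N2O4

Empirical-formula mass = 151.16 g/mol
n = 301 / 151.16 = 1.99 ≈ 2
Molecular formula = (C8H9NO2)2 = C16H18N2O4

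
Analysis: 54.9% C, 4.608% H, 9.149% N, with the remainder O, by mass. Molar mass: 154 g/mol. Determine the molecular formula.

C7H7NO3

Assume 100 g: 54.9 g C, 4.608 g H, 9.149 g N, 31.343 g O.
C: 54.9 g ÷ 12.01 g/mol = 4.571 mol
H: 4.608 g ÷ 1.008 g/mol = 4.571 mol
N: 9.149 g ÷ 14.01 g/mol = 0.653 mol
O: 31.343 g ÷ 16.00 g/mol = 1.959 mol
Smallest is N at 0.653 mol; normalising gives C 7.000, H 7.000, N 1.000, O 3.000
→ C7H7NO3
Empirical-formula mass = 153.14 g/mol
n = 154 / 153.14 = 1.01 ≈ 1
Molecular formula = empirical formula = C7H7NO3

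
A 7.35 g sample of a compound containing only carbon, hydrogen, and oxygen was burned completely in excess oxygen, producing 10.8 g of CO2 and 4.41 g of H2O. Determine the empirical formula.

mol C = 10.8 / 44.01 = 0.2454; mass C = 0.2454 × 12.01 = 2.947 g
mol H = 2 × (4.41 / 18.02) = 0.4895; mass H = 0.4895 × 1.008 = 0.4934 g
mass O = 7.35 − (3.441) = 3.909 g → mol O = 0.2443
Divide by the smallest (0.2443 mol O): C 1.004, H 2.003, O 1.000
→ CH2O

CH2O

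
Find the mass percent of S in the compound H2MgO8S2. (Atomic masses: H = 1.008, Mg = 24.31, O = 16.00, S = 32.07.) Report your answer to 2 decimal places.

29.36%

Molar mass = 2(1.008) + 1(24.31) + 8(16.00) + 2(32.07) = 218.466 g/mol
Mass of S per mole = 2 × 32.07 = 64.140 g
% S = 64.140 / 218.466 × 100 = 29.36%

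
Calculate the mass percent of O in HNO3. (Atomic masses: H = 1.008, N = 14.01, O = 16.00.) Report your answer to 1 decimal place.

76.2%

Molar mass = 1(1.008) + 1(14.01) + 3(16.00) = 63.018 g/mol
Mass of O per mole = 3 × 16.00 = 48.000 g
% O = 48.000 / 63.018 × 100 = 76.2%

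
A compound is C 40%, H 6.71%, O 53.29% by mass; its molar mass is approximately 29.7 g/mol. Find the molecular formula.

CH2O

Assume 100 g: 40 g C, 6.71 g H, 53.29 g O.
C: 40 g ÷ 12.01 g/mol = 3.331 mol
H: 6.71 g ÷ 1.008 g/mol = 6.657 mol
O: 53.29 g ÷ 16.00 g/mol = 3.331 mol
Smallest is C at 3.331 mol; normalising gives C 1.000, H 1.999, O 1.000
→ CH2O
Empirical-formula mass = 30.03 g/mol
n = 29.7 / 30.03 = 0.99 ≈ 1
Molecular formula = empirical formula = CH2O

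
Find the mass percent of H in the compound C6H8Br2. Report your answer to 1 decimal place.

3.4%

Molar mass = 6(12.01) + 8(1.008) + 2(79.90) = 239.924 g/mol
Mass of H per mole = 8 × 1.008 = 8.064 g
% H = 8.064 / 239.924 × 100 = 3.4%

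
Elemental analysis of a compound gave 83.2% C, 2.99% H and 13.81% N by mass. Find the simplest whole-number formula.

C7H3N

Assume 100 g: 83.2 g C, 2.99 g H, 13.81 g N.
n(C) = 83.2/12.01 = 6.928, n(H) = 2.99/1.008 = 2.966, n(N) = 13.81/14.01 = 0.9857
Smallest is N at 0.9857 mol; normalising gives C 7.028, H 3.009, N 1.000
→ C7H3N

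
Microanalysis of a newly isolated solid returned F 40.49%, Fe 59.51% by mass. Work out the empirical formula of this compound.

F2Fe

Assume 100 g: 40.49 g F, 59.51 g Fe.
F: 40.49 g ÷ 19.00 g/mol = 2.131 mol
Fe: 59.51 g ÷ 55.85 g/mol = 1.066 mol
Divide by the smallest (1.066 mol Fe): F 2.000, Fe 1.000
Ratio ≈ 2:1, so the empirical formula is F2Fe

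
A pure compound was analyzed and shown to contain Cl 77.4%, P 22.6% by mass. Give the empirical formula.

Cl3P

Assume 100 g: 77.4 g Cl, 22.6 g P.
Moles — Cl: 77.4 / 35.45 = 2.183 mol; P: 22.6 / 30.97 = 0.7297 mol
Divide by the smallest (0.7297 mol P): Cl 2.992, P 1.000
→ Cl3P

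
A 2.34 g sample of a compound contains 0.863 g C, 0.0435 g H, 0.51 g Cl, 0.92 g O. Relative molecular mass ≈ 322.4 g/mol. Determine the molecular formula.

C10H6Cl2O8

Moles — C: 0.863 / 12.01 = 0.07186 mol; H: 0.0435 / 1.008 = 0.04315 mol; Cl: 0.51 / 35.45 = 0.01439 mol; O: 0.92 / 16.00 = 0.0575 mol
Smallest is Cl at 0.01439 mol; normalising gives C 4.995, H 3.000, Cl 1.000, O 3.997
Ratio ≈ 5:3:1:4, so the empirical formula is C5H3ClO4
Empirical-formula mass = 162.52 g/mol
n = 322.4 / 162.52 = 1.98 ≈ 2
Molecular formula = (C5H3ClO4)×2 = C10H6Cl2O8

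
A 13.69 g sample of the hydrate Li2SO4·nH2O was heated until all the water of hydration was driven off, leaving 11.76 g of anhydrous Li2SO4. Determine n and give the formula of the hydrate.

Mass of water lost = 13.69 − 11.76 = 1.93 g → 1.93 / 18.02 = 0.1071 mol H2O
Molar mass of Li2SO4 = 109.95 g/mol → mol Li2SO4 = 11.76 / 109.95 = 0.107
n = 0.1071 / 0.107 = 1.00 ≈ 1 → Li2SO4·H2O

Li2SO4·H2O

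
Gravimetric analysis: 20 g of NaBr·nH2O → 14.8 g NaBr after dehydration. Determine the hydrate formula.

NaBr·2H2O

Mass of water lost = 20 − 14.8 = 5.2 g → 5.2 / 18.02 = 0.2886 mol H2O
Molar mass of NaBr = 102.89 g/mol → mol NaBr = 14.8 / 102.89 = 0.1438
n = 0.2886 / 0.1438 = 2.01 ≈ 2 → NaBr·2H2O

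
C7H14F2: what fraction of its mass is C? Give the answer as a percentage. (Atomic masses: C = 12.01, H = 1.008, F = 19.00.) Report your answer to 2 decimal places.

61.73%

Molar mass = 7(12.01) + 14(1.008) + 2(19.00) = 136.182 g/mol
Mass of C per mole = 7 × 12.01 = 84.070 g
% C = 84.070 / 136.182 × 100 = 61.73%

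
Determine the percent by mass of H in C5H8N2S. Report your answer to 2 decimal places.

Molar mass = 5(12.01) + 8(1.008) + 2(14.01) + 1(32.07) = 128.204 g/mol
Mass of H per mole = 8 × 1.008 = 8.064 g
% H = 8.064 / 128.204 × 100 = 6.29%

6.29%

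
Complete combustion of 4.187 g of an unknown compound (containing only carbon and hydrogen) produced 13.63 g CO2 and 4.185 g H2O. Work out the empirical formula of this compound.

C2H3

mol C = 13.63 / 44.01 = 0.3097; mass C = 0.3097 × 12.01 = 3.720 g
mol H = 2 × (4.185 / 18.02) = 0.4645; mass H = 0.4645 × 1.008 = 0.4682 g
Ratios (÷ 0.3097): C 1.000, H 1.500
Scaling by 2: C 2.00, H 3.00 → C2H3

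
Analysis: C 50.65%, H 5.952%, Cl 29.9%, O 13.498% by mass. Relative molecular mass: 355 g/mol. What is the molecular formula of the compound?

C15H21Cl3O3

Assume 100 g: 50.65 g C, 5.952 g H, 29.9 g Cl, 13.498 g O.
Moles — C: 50.65 / 12.01 = 4.217 mol; H: 5.952 / 1.008 = 5.905 mol; Cl: 29.9 / 35.45 = 0.8434 mol; O: 13.498 / 16.00 = 0.8436 mol
Smallest is Cl at 0.8434 mol; normalising gives C 5.000, H 7.001, Cl 1.000, O 1.000
→ C5H7ClO
Empirical-formula mass = 118.56 g/mol
n = 355 / 118.56 = 2.99 ≈ 3
Molecular formula = (C5H7ClO)×3 = C15H21Cl3O3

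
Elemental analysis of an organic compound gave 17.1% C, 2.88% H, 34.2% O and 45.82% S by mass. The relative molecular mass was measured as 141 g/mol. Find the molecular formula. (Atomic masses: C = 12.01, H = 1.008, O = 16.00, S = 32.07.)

Assume 100 g: 17.1 g C, 2.88 g H, 34.2 g O, 45.82 g S.
n(C) = 17.1/12.01 = 1.424, n(H) = 2.88/1.008 = 2.857, n(O) = 34.2/16.00 = 2.138, n(S) = 45.82/32.07 = 1.429
Divide by the smallest (1.424 mol C): C 1.000, H 2.007, O 1.501, S 1.003
Scaling by 2: C 2.00, H 4.01, O 3.00, S 2.01 → C2H4O3S2
Empirical-formula mass = 140.19 g/mol
n = 141 / 140.19 = 1.01 ≈ 1
Molecular formula = empirical formula = C2H4O3S2

C2H4O3S2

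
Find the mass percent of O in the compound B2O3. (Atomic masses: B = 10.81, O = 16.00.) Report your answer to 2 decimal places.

68.95%

Molar mass = 2(10.81) + 3(16.00) = 69.620 g/mol
Mass of O per mole = 3 × 16.00 = 48.000 g
% O = 48.000 / 69.620 × 100 = 68.95%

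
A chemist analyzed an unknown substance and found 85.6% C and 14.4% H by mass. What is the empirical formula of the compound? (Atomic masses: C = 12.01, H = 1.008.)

CH2

Assume 100 g: 85.6 g C, 14.4 g H.
Moles — C: 85.6 / 12.01 = 7.127 mol; H: 14.4 / 1.008 = 14.29 mol
Smallest is C at 7.127 mol; normalising gives C 1.000, H 2.004
Ratio ≈ 1:2, so the empirical formula is CH2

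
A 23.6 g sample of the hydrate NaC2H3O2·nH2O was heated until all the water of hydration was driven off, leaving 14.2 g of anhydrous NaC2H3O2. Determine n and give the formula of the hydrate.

NaC2H3O2·3H2O

Mass of water lost = 23.6 − 14.2 = 9.4 g → 9.4 / 18.02 = 0.5216 mol H2O
Molar mass of NaC2H3O2 = 82.03 g/mol → mol NaC2H3O2 = 14.2 / 82.03 = 0.1731
n = 0.5216 / 0.1731 = 3.01 ≈ 3 → NaC2H3O2·3H2O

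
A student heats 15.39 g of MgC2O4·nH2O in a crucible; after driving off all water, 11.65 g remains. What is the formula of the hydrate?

Mass of water lost = 15.39 − 11.65 = 3.74 g → 3.74 / 18.02 = 0.2075 mol H2O
Molar mass of MgC2O4 = 112.33 g/mol → mol MgC2O4 = 11.65 / 112.33 = 0.1037
n = 0.2075 / 0.1037 = 2.00 ≈ 2 → MgC2O4·2H2O

MgC2O4·2H2O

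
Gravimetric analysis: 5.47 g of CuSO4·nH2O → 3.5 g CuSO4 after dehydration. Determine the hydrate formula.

CuSO4·5H2O

Mass of water lost = 5.47 − 3.5 = 1.97 g → 1.97 / 18.02 = 0.1093 mol H2O
Molar mass of CuSO4 = 159.62 g/mol → mol CuSO4 = 3.5 / 159.62 = 0.02193
n = 0.1093 / 0.02193 = 4.99 ≈ 5 → CuSO4·5H2O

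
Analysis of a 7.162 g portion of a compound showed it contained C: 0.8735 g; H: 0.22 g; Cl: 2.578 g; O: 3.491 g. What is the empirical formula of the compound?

CH3ClO3

n(C) = 0.8735/12.01 = 0.07273, n(H) = 0.22/1.008 = 0.2183, n(Cl) = 2.578/35.45 = 0.07272, n(O) = 3.491/16.00 = 0.2182
Divide by the smallest (0.07272 mol Cl): C 1.000, H 3.001, Cl 1.000, O 3.000
≈ 1:3:1:3 → CH3ClO3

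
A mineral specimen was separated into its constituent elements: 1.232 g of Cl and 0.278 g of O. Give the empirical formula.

Cl2O

Moles — Cl: 1.232 / 35.45 = 0.03475 mol; O: 0.278 / 16.00 = 0.01738 mol
Smallest is O at 0.01738 mol; normalising gives Cl 2.000, O 1.000
→ Cl2O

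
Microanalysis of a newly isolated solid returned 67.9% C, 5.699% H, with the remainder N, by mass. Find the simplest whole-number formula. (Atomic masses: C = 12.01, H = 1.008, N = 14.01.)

Assume 100 g: 67.9 g C, 5.699 g H, 26.401 g N.
Moles — C: 67.9 / 12.01 = 5.654 mol; H: 5.699 / 1.008 = 5.654 mol; N: 26.401 / 14.01 = 1.884 mol
Ratios (÷ 1.884): C 3.000, H 3.000, N 1.000
→ C3H3N

C3H3N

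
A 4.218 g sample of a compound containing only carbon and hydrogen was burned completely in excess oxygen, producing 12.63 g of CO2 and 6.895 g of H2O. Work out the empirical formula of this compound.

mol C = 12.63 / 44.01 = 0.2870; mass C = 0.2870 × 12.01 = 3.447 g
mol H = 2 × (6.895 / 18.02) = 0.7653; mass H = 0.7653 × 1.008 = 0.7714 g
Ratios (÷ 0.287): C 1.000, H 2.667
Scaling by 3: C 3.00, H 8.00 → C3H8

C3H8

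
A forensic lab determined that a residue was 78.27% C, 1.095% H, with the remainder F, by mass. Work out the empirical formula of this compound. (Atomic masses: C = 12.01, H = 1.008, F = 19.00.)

Assume 100 g: 78.27 g C, 1.095 g H, 20.635 g F.
Moles — C: 78.27 / 12.01 = 6.517 mol; H: 1.095 / 1.008 = 1.086 mol; F: 20.635 / 19.00 = 1.086 mol
Ratios (÷ 1.086): C 6.001, H 1.000, F 1.000
≈ 6:1:1 → C6HF

C6HF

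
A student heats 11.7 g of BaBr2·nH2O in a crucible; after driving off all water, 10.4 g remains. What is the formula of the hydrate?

BaBr2·2H2O

Mass of water lost = 11.7 − 10.4 = 1.3 g → 1.3 / 18.02 = 0.07214 mol H2O
Molar mass of BaBr2 = 297.13 g/mol → mol BaBr2 = 10.4 / 297.13 = 0.035
n = 0.07214 / 0.035 = 2.06 ≈ 2 → BaBr2·2H2O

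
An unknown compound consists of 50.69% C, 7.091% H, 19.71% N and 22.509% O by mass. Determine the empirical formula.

Assume 100 g: 50.69 g C, 7.091 g H, 19.71 g N, 22.509 g O.
C: 50.69 g ÷ 12.01 g/mol = 4.221 mol
H: 7.091 g ÷ 1.008 g/mol = 7.035 mol
N: 19.71 g ÷ 14.01 g/mol = 1.407 mol
O: 22.509 g ÷ 16.00 g/mol = 1.407 mol
Divide by the smallest (1.407 mol O): C 3.000, H 5.000, N 1.000, O 1.000
Ratio ≈ 3:5:1:1, so the empirical formula is C3H5NO

C3H5NO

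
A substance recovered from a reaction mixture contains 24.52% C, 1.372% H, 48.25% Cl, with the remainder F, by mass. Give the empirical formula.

C3H2Cl2F2

Assume 100 g: 24.52 g C, 1.372 g H, 48.25 g Cl, 25.858 g F.
n(C) = 24.52/12.01 = 2.042, n(H) = 1.372/1.008 = 1.361, n(Cl) = 48.25/35.45 = 1.361, n(F) = 25.858/19.00 = 1.361
Smallest is F at 1.361 mol; normalising gives C 1.500, H 1.000, Cl 1.000, F 1.000
Scaling by 2: C 3.00, H 2.00, Cl 2.00, F 2.00 → C3H2Cl2F2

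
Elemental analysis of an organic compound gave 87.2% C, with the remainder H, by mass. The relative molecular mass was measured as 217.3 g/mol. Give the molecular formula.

Assume 100 g: 87.2 g C, 12.8 g H.
Moles — C: 87.2 / 12.01 = 7.261 mol; H: 12.8 / 1.008 = 12.7 mol
Ratios (÷ 7.261): C 1.000, H 1.749
Multiply by 4: C 4.00, H 7.00 → C4H7
Empirical-formula mass = 55.10 g/mol
n = 217.3 / 55.10 = 3.94 ≈ 4
Molecular formula = (C4H7)×4 = C16H28

C16H28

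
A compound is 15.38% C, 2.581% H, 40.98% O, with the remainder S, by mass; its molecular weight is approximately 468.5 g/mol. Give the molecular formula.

C6H12O12S6

Assume 100 g: 15.38 g C, 2.581 g H, 40.98 g O, 41.059 g S.
C: 15.38 g ÷ 12.01 g/mol = 1.281 mol
H: 2.581 g ÷ 1.008 g/mol = 2.561 mol
O: 40.98 g ÷ 16.00 g/mol = 2.561 mol
S: 41.059 g ÷ 32.07 g/mol = 1.28 mol
Divide by the smallest (1.28 mol S): C 1.000, H 2.000, O 2.001, S 1.000
Ratio ≈ 1:2:2:1, so the empirical formula is CH2O2S
Empirical-formula mass = 78.10 g/mol
n = 468.5 / 78.10 = 6.00 ≈ 6
Molecular formula = (CH2O2S)×6 = C6H12O12S6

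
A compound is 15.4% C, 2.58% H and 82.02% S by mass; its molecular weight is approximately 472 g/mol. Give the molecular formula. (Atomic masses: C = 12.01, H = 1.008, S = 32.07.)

C6H12S12

Assume 100 g: 15.4 g C, 2.58 g H, 82.02 g S.
Moles — C: 15.4 / 12.01 = 1.282 mol; H: 2.58 / 1.008 = 2.56 mol; S: 82.02 / 32.07 = 2.558 mol
Smallest is C at 1.282 mol; normalising gives C 1.000, H 1.996, S 1.995
→ CH2S2
Empirical-formula mass = 78.17 g/mol
n = 472 / 78.17 = 6.04 ≈ 6
Molecular formula = (CH2S2)×6 = C6H12S12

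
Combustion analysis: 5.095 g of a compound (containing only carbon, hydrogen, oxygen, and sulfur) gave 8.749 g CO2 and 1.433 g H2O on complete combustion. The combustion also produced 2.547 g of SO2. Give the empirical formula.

C5H4O2S

mol C = 8.749 / 44.01 = 0.1988; mass C = 0.1988 × 12.01 = 2.388 g
mol H = 2 × (1.433 / 18.02) = 0.1590; mass H = 0.1590 × 1.008 = 0.1603 g
mol S = 2.547 / 64.07 = 0.03975; mass S = 1.275 g
mass O = 5.095 − (3.823) = 1.272 g → mol O = 0.07952
Smallest is S at 0.03975 mol; normalising gives C 5.001, H 4.001, O 2.000, S 1.000
Ratio ≈ 5:4:2:1, so the empirical formula is C5H4O2S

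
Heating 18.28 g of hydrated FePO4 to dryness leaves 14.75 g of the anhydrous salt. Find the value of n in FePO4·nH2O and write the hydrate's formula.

Mass of water lost = 18.28 − 14.75 = 3.53 g → 3.53 / 18.02 = 0.1959 mol H2O
Molar mass of FePO4 = 150.82 g/mol → mol FePO4 = 14.75 / 150.82 = 0.0978
n = 0.1959 / 0.0978 = 2.00 ≈ 2 → FePO4·2H2O

FePO4·2H2O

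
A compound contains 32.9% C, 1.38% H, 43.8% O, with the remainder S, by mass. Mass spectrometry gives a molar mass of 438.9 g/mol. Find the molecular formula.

C12H6O12S3

Assume 100 g: 32.9 g C, 1.38 g H, 43.8 g O, 21.92 g S.
C: 32.9 g ÷ 12.01 g/mol = 2.739 mol
H: 1.38 g ÷ 1.008 g/mol = 1.369 mol
O: 43.8 g ÷ 16.00 g/mol = 2.737 mol
S: 21.92 g ÷ 32.07 g/mol = 0.6835 mol
Ratios (÷ 0.6835): C 4.008, H 2.003, O 4.005, S 1.000
→ C4H2O4S
Empirical-formula mass = 146.13 g/mol
n = 438.9 / 146.13 = 3.00 ≈ 3
Molecular formula = (C4H2O4S)×3 = C12H6O12S3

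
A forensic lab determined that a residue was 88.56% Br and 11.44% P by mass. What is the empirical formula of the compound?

Br3P

Assume 100 g: 88.56 g Br, 11.44 g P.
n(Br) = 88.56/79.90 = 1.108, n(P) = 11.44/30.97 = 0.3694
Divide by the smallest (0.3694 mol P): Br 3.001, P 1.000
≈ 3:1 → Br3P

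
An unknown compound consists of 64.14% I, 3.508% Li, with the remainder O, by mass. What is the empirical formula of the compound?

Assume 100 g: 64.14 g I, 3.508 g Li, 32.352 g O.
n(I) = 64.14/126.90 = 0.5054, n(Li) = 3.508/6.94 = 0.5055, n(O) = 32.352/16.00 = 2.022
Divide by the smallest (0.5054 mol I): I 1.000, Li 1.000, O 4.000
→ ILiO4

ILiO4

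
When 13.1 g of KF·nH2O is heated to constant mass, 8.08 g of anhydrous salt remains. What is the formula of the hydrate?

Mass of water lost = 13.1 − 8.08 = 5.02 g → 5.02 / 18.02 = 0.2786 mol H2O
Molar mass of KF = 58.10 g/mol → mol KF = 8.08 / 58.10 = 0.1391
n = 0.2786 / 0.1391 = 2.00 ≈ 2 → KF·2H2O

KF·2H2O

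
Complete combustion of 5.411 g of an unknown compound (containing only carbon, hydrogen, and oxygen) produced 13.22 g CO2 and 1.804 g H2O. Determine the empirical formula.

C3H2O

mol C = 13.22 / 44.01 = 0.3004; mass C = 0.3004 × 12.01 = 3.608 g
mol H = 2 × (1.804 / 18.02) = 0.2002; mass H = 0.2002 × 1.008 = 0.2018 g
mass O = 5.411 − (3.809) = 1.602 g → mol O = 0.1001
Smallest is O at 0.1001 mol; normalising gives C 3.001, H 2.000, O 1.000
→ C3H2O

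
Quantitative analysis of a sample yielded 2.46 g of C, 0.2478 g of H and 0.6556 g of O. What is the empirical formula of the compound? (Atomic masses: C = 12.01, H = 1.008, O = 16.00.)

C5H6O

Moles — C: 2.46 / 12.01 = 0.2048 mol; H: 0.2478 / 1.008 = 0.2458 mol; O: 0.6556 / 16.00 = 0.04097 mol
Ratios (÷ 0.04097): C 4.999, H 6.000, O 1.000
→ C5H6O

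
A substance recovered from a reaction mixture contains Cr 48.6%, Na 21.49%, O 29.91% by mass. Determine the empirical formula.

Assume 100 g: 48.6 g Cr, 21.49 g Na, 29.91 g O.
Cr: 48.6 g ÷ 52.00 g/mol = 0.9346 mol
Na: 21.49 g ÷ 22.99 g/mol = 0.9348 mol
O: 29.91 g ÷ 16.00 g/mol = 1.869 mol
Ratios (÷ 0.9346): Cr 1.000, Na 1.000, O 2.000
≈ 1:1:2 → CrNaO2

CrNaO2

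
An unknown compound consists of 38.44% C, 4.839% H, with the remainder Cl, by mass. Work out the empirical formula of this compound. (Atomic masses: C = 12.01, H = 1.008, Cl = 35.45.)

C2H3Cl

Assume 100 g: 38.44 g C, 4.839 g H, 56.721 g Cl.
Moles — C: 38.44 / 12.01 = 3.201 mol; H: 4.839 / 1.008 = 4.801 mol; Cl: 56.721 / 35.45 = 1.6 mol
Ratios (÷ 1.6): C 2.000, H 3.000, Cl 1.000
Ratio ≈ 2:3:1, so the empirical formula is C2H3Cl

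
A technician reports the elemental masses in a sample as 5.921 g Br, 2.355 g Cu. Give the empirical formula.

Moles — Br: 5.921 / 79.90 = 0.07411 mol; Cu: 2.355 / 63.55 = 0.03706 mol
Smallest is Cu at 0.03706 mol; normalising gives Br 2.000, Cu 1.000
→ Br2Cu

Br2Cu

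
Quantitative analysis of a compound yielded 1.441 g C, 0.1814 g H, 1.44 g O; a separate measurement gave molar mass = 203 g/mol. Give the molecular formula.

n(C) = 1.441/12.01 = 0.12, n(H) = 0.1814/1.008 = 0.18, n(O) = 1.44/16.00 = 0.09
Smallest is O at 0.09 mol; normalising gives C 1.333, H 2.000, O 1.000
Multiply by 3: C 4.00, H 6.00, O 3.00 → C4H6O3
Empirical-formula mass = 102.09 g/mol
n = 203 / 102.09 = 1.99 ≈ 2
Molecular formula = (C4H6O3)×2 = C8H12O6

C8H12O6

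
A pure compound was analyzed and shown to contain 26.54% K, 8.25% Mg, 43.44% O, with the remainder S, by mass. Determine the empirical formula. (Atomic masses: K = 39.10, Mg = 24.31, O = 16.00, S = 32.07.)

K2MgO8S2

Assume 100 g: 26.54 g K, 8.25 g Mg, 43.44 g O, 21.77 g S.
K: 26.54 g ÷ 39.10 g/mol = 0.6788 mol
Mg: 8.25 g ÷ 24.31 g/mol = 0.3394 mol
O: 43.44 g ÷ 16.00 g/mol = 2.715 mol
S: 21.77 g ÷ 32.07 g/mol = 0.6788 mol
Ratios (÷ 0.3394): K 2.000, Mg 1.000, O 8.000, S 2.000
→ K2MgO8S2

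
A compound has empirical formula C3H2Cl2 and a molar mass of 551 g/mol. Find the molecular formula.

C15H10Cl10

Empirical-formula mass = 108.95 g/mol
n = 551 / 108.95 = 5.06 ≈ 5
Molecular formula = (C3H2Cl2)5 = C15H10Cl10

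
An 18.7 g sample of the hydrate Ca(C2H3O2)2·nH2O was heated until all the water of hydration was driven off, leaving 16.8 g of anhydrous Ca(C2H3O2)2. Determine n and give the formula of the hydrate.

Mass of water lost = 18.7 − 16.8 = 1.9 g → 1.9 / 18.02 = 0.1054 mol H2O
Molar mass of Ca(C2H3O2)2 = 158.17 g/mol → mol Ca(C2H3O2)2 = 16.8 / 158.17 = 0.1062
n = 0.1054 / 0.1062 = 0.99 ≈ 1 → Ca(C2H3O2)2·H2O

Ca(C2H3O2)2·H2O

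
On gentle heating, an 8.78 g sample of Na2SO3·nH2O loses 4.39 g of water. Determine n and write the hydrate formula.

Mass of anhydrous Na2SO3 = 8.78 − 4.39 = 4.39 g
mol H2O = 4.39 / 18.02 = 0.2436
Molar mass of Na2SO3 = 126.05 g/mol → mol Na2SO3 = 4.39 / 126.05 = 0.03483
n = 0.2436 / 0.03483 = 7.00 ≈ 7 → Na2SO3·7H2O

Na2SO3·7H2O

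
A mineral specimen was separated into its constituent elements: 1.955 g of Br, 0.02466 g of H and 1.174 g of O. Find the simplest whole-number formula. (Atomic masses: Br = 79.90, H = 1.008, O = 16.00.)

BrHO3

Moles — Br: 1.955 / 79.90 = 0.02447 mol; H: 0.02466 / 1.008 = 0.02446 mol; O: 1.174 / 16.00 = 0.07337 mol
Smallest is H at 0.02446 mol; normalising gives Br 1.000, H 1.000, O 2.999
→ BrHO3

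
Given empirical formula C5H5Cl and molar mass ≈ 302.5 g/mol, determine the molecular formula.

C15H15Cl3

Empirical-formula mass = 100.54 g/mol
n = 302.5 / 100.54 = 3.01 ≈ 3
Molecular formula = (C5H5Cl)3 = C15H15Cl3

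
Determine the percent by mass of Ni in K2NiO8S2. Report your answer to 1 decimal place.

17.8%

Molar mass = 2(39.10) + 1(58.69) + 8(16.00) + 2(32.07) = 329.030 g/mol
Mass of Ni per mole = 1 × 58.69 = 58.690 g
% Ni = 58.690 / 329.030 × 100 = 17.8%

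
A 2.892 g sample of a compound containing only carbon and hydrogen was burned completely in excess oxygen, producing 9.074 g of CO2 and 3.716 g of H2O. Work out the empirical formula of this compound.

mol C = 9.074 / 44.01 = 0.2062; mass C = 0.2062 × 12.01 = 2.476 g
mol H = 2 × (3.716 / 18.02) = 0.4124; mass H = 0.4124 × 1.008 = 0.4157 g
Divide by the smallest (0.2062 mol C): C 1.000, H 2.000
≈ 1:2 → CH2

CH2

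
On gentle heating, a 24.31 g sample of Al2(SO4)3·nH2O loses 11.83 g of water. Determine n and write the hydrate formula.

Al2(SO4)3·18H2O

Mass of anhydrous Al2(SO4)3 = 24.31 − 11.83 = 12.48 g
mol H2O = 11.83 / 18.02 = 0.6565
Molar mass of Al2(SO4)3 = 342.17 g/mol → mol Al2(SO4)3 = 12.48 / 342.17 = 0.03647
n = 0.6565 / 0.03647 = 18.00 ≈ 18 → Al2(SO4)3·18H2O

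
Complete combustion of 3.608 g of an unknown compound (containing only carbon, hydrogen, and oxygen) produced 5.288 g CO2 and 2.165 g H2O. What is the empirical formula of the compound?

CH2O

mol C = 5.288 / 44.01 = 0.1202; mass C = 0.1202 × 12.01 = 1.443 g
mol H = 2 × (2.165 / 18.02) = 0.2403; mass H = 0.2403 × 1.008 = 0.2422 g
mass O = 3.608 − (1.685) = 1.923 g → mol O = 0.1202
Divide by the smallest (0.1202 mol C): C 1.000, H 2.000, O 1.000
≈ 1:2:1 → CH2O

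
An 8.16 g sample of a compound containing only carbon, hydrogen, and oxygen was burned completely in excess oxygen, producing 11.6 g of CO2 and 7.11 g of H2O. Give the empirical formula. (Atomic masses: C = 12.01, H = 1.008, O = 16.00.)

mol C = 11.6 / 44.01 = 0.2636; mass C = 0.2636 × 12.01 = 3.166 g
mol H = 2 × (7.11 / 18.02) = 0.7891; mass H = 0.7891 × 1.008 = 0.7954 g
mass O = 8.16 − (3.961) = 4.199 g → mol O = 0.2624
Divide by the smallest (0.2624 mol O): C 1.004, H 3.007, O 1.000
≈ 1:3:1 → CH3O

CH3O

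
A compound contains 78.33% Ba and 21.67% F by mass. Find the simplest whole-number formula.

BaF2

Assume 100 g: 78.33 g Ba, 21.67 g F.
n(Ba) = 78.33/137.33 = 0.5704, n(F) = 21.67/19.00 = 1.141
Divide by the smallest (0.5704 mol Ba): Ba 1.000, F 2.000
Ratio ≈ 1:2, so the empirical formula is BaF2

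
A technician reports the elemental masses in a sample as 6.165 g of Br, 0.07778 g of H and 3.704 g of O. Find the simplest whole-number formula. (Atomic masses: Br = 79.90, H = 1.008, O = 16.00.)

BrHO3

Moles — Br: 6.165 / 79.90 = 0.07716 mol; H: 0.07778 / 1.008 = 0.07716 mol; O: 3.704 / 16.00 = 0.2315 mol
Ratios (÷ 0.07716): Br 1.000, H 1.000, O 3.000
→ BrHO3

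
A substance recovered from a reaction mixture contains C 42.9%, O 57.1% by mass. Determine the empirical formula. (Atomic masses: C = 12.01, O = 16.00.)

CO

Assume 100 g: 42.9 g C, 57.1 g O.
n(C) = 42.9/12.01 = 3.572, n(O) = 57.1/16.00 = 3.569
Ratios (÷ 3.569): C 1.001, O 1.000
Ratio ≈ 1:1, so the empirical formula is CO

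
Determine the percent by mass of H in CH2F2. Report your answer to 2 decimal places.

Molar mass = 1(12.01) + 2(1.008) + 2(19.00) = 52.026 g/mol
Mass of H per mole = 2 × 1.008 = 2.016 g
% H = 2.016 / 52.026 × 100 = 3.87%

3.87%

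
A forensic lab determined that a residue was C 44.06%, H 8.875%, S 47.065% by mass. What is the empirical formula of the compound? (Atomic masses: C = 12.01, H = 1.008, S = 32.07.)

Assume 100 g: 44.06 g C, 8.875 g H, 47.065 g S.
Moles — C: 44.06 / 12.01 = 3.669 mol; H: 8.875 / 1.008 = 8.805 mol; S: 47.065 / 32.07 = 1.468 mol
Divide by the smallest (1.468 mol S): C 2.500, H 5.999, S 1.000
×2: C 5.00, H 12.00, S 2.00 → C5H12S2

C5H12S2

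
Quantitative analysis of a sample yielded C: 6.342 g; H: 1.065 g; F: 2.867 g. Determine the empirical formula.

C: 6.342 g ÷ 12.01 g/mol = 0.5281 mol
H: 1.065 g ÷ 1.008 g/mol = 1.057 mol
F: 2.867 g ÷ 19.00 g/mol = 0.1509 mol
Divide by the smallest (0.1509 mol F): C 3.500, H 7.002, F 1.000
×2: C 7.00, H 14.00, F 2.00 → C7H14F2

C7H14F2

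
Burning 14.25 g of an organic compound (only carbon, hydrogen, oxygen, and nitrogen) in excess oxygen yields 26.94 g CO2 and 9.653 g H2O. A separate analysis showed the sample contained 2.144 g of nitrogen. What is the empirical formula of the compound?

mol C = 26.94 / 44.01 = 0.6121; mass C = 0.6121 × 12.01 = 7.352 g
mol H = 2 × (9.653 / 18.02) = 1.071; mass H = 1.071 × 1.008 = 1.080 g
mol N = 2.144 / 14.01 = 0.1530
mass O = 14.25 − (10.58) = 3.674 g → mol O = 0.2296
Smallest is N at 0.153 mol; normalising gives C 4.000, H 7.001, N 1.000, O 1.501
Multiply by 2: C 8.00, H 14.00, N 2.00, O 3.00 → C8H14N2O3

C8H14N2O3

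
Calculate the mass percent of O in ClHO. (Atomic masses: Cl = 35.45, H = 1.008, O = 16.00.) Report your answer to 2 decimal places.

30.50%

Molar mass = 1(35.45) + 1(1.008) + 1(16.00) = 52.458 g/mol
Mass of O per mole = 1 × 16.00 = 16.000 g
% O = 16.000 / 52.458 × 100 = 30.50%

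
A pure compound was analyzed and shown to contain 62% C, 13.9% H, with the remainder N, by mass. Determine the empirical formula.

Assume 100 g: 62 g C, 13.9 g H, 24.1 g N.
n(C) = 62/12.01 = 5.162, n(H) = 13.9/1.008 = 13.79, n(N) = 24.1/14.01 = 1.72
Smallest is N at 1.72 mol; normalising gives C 3.001, H 8.016, N 1.000
→ C3H8N

C3H8N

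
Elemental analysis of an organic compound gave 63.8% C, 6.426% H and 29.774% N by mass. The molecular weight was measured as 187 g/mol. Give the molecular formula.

C10H12N4

Assume 100 g: 63.8 g C, 6.426 g H, 29.774 g N.
n(C) = 63.8/12.01 = 5.312, n(H) = 6.426/1.008 = 6.375, n(N) = 29.774/14.01 = 2.125
Ratios (÷ 2.125): C 2.500, H 3.000, N 1.000
Multiply by 2: C 5.00, H 6.00, N 2.00 → C5H6N2
Empirical-formula mass = 94.12 g/mol
n = 187 / 94.12 = 1.99 ≈ 2
Molecular formula = (C5H6N2)×2 = C10H12N4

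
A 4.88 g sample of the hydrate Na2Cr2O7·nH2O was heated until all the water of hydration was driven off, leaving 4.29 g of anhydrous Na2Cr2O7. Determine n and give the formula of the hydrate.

Na2Cr2O7·2H2O

Mass of water lost = 4.88 − 4.29 = 0.59 g → 0.59 / 18.02 = 0.03274 mol H2O
Molar mass of Na2Cr2O7 = 261.98 g/mol → mol Na2Cr2O7 = 4.29 / 261.98 = 0.01638
n = 0.03274 / 0.01638 = 2.00 ≈ 2 → Na2Cr2O7·2H2O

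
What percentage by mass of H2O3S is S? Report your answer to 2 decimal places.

39.07%

Molar mass = 2(1.008) + 3(16.00) + 1(32.07) = 82.086 g/mol
Mass of S per mole = 1 × 32.07 = 32.070 g
% S = 32.070 / 82.086 × 100 = 39.07%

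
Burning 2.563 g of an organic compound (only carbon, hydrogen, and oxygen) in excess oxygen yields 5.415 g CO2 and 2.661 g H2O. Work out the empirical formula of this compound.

mol C = 5.415 / 44.01 = 0.1230; mass C = 0.1230 × 12.01 = 1.478 g
mol H = 2 × (2.661 / 18.02) = 0.2953; mass H = 0.2953 × 1.008 = 0.2977 g
mass O = 2.563 − (1.775) = 0.7876 g → mol O = 0.04922
Ratios (÷ 0.04922): C 2.500, H 6.000, O 1.000
Scaling by 2: C 5.00, H 12.00, O 2.00 → C5H12O2

C5H12O2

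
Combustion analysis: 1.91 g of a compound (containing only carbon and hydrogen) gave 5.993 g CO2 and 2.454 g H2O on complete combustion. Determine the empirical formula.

CH2

mol C = 5.993 / 44.01 = 0.1362; mass C = 0.1362 × 12.01 = 1.635 g
mol H = 2 × (2.454 / 18.02) = 0.2724; mass H = 0.2724 × 1.008 = 0.2745 g
Smallest is C at 0.1362 mol; normalising gives C 1.000, H 2.000
≈ 1:2 → CH2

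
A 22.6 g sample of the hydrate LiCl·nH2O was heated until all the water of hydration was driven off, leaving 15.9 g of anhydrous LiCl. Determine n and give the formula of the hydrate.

LiCl·H2O

Mass of water lost = 22.6 − 15.9 = 6.7 g → 6.7 / 18.02 = 0.3718 mol H2O
Molar mass of LiCl = 42.39 g/mol → mol LiCl = 15.9 / 42.39 = 0.3751
n = 0.3718 / 0.3751 = 0.99 ≈ 1 → LiCl·H2O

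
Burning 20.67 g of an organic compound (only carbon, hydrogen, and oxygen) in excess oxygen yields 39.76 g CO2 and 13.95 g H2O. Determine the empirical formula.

mol C = 39.76 / 44.01 = 0.9034; mass C = 0.9034 × 12.01 = 10.85 g
mol H = 2 × (13.95 / 18.02) = 1.548; mass H = 1.548 × 1.008 = 1.561 g
mass O = 20.67 − (12.41) = 8.259 g → mol O = 0.5162
Smallest is O at 0.5162 mol; normalising gives C 1.750, H 2.999, O 1.000
Multiply by 4: C 7.00, H 12.00, O 4.00 → C7H12O4

C7H12O4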